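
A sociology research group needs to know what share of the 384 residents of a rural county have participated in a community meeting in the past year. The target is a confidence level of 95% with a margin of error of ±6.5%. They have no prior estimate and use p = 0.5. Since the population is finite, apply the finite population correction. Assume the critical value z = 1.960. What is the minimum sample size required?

Unadjusted: n₀ = 1.960² × 0.50 × 0.50 / 0.065² ≈ 227.31, so n₀ = 228.
Finite population correction with N = 384: n = n₀ / (1 + (n₀−1)/N) = 228 / (1 + 227/384) = 228 / 1.5911 ≈ 143.29.
Rounding up, n = 144.

144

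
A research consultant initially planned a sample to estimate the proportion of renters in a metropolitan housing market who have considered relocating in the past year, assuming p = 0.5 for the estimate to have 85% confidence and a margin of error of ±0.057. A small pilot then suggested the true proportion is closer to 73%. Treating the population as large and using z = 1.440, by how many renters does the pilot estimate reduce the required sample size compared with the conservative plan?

Conservative (p = 0.5): n = 1.440² × 0.25 / 0.057² ≈ 159.56 → 160.
Using p = 0.73: p(1−p) = 0.1971, so n = 1.440² × 0.1971 / 0.057² ≈ 125.79 → 126.
Reduction: 160 − 126 = 34.

34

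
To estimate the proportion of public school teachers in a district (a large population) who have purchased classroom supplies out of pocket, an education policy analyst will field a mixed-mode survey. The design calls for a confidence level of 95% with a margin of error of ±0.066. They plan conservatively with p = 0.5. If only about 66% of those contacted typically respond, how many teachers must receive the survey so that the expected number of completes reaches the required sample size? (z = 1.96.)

335

Completed interviews needed: n₀ = 1.96² × 0.2500 / 0.066² ≈ 220.48 → 221.
At a 66% response rate, contacts needed = 221 / 0.66 ≈ 334.85 → 335.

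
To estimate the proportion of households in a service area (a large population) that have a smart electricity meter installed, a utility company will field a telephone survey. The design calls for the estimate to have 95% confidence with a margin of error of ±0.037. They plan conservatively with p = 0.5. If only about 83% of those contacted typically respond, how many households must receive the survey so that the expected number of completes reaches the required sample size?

For 95% confidence, z = 1.96.
Completed interviews needed: n₀ = 1.96² × 0.2500 / 0.037² ≈ 701.53 → 702.
At an 83% response rate, contacts needed = 702 / 0.83 ≈ 845.78 → 846.

846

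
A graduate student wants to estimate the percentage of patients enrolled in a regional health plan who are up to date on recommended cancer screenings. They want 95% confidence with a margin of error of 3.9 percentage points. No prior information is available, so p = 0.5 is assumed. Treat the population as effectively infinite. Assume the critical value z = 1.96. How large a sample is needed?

With p = 0.5, p(1−p) = 0.25.
n = z²·p(1−p)/E² = 1.96² × 0.2500 / 0.039² = 3.8416 × 0.2500 / 0.001521 ≈ 631.43.
Rounding up gives n = 632.

632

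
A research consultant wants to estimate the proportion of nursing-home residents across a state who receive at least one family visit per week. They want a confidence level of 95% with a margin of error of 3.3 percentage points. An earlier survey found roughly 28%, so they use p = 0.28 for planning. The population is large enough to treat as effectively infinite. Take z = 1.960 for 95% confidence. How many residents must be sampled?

With p = 0.28, p(1−p) = 0.2016.
n = z²·p(1−p)/E² = 1.960² × 0.2016 / 0.033² = 3.8416 × 0.2016 / 0.001089 ≈ 711.17.
Rounding up gives n = 712.

712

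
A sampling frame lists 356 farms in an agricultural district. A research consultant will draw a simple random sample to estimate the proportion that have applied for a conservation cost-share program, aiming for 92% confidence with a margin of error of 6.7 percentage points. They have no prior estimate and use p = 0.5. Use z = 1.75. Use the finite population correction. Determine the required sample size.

116

Unadjusted: n₀ = 1.75² × 0.50 × 0.50 / 0.067² ≈ 170.56, so n₀ = 171.
Finite population correction with N = 356: n = n₀ / (1 + (n₀−1)/N) = 171 / (1 + 170/356) = 171 / 1.4775 ≈ 115.73.
Rounding up, n = 116.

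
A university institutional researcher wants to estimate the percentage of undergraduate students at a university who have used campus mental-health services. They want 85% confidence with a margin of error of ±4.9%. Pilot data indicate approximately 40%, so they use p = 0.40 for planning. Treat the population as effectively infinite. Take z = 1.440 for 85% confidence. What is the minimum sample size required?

With p = 0.40, p(1−p) = 0.2400.
n = z²·p(1−p)/E² = 1.440² × 0.2400 / 0.049² = 2.0736 × 0.2400 / 0.002401 ≈ 207.27.
Rounding up gives n = 208.

208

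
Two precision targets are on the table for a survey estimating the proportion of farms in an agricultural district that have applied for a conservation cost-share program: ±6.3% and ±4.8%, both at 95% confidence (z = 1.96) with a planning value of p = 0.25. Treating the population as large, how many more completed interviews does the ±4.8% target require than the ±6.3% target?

131

At ±6.3%: n = 1.96² × 0.1875 / 0.063² ≈ 181.48 → 182.
At ±4.8%: n = 1.96² × 0.1875 / 0.048² ≈ 312.63 → 313.
Additional respondents: 313 − 182 = 131.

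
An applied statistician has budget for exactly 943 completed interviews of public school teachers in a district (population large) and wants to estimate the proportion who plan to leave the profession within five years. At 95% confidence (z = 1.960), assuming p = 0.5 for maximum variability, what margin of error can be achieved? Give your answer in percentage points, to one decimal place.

SE(p̂) = √[p(1−p)/n] = √[0.2500/943] = 0.01628.
E = z × SE = 1.960 × 0.01628 = 0.03191, or 3.2 percentage points.

3.2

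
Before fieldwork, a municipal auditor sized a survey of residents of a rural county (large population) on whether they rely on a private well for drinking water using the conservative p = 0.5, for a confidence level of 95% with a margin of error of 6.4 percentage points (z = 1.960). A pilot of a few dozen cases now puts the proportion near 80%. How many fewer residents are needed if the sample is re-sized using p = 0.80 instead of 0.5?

84

Conservative (p = 0.5): n = 1.960² × 0.25 / 0.064² ≈ 234.47 → 235.
Using p = 0.80: p(1−p) = 0.1600, so n = 1.960² × 0.1600 / 0.064² ≈ 150.06 → 151.
Reduction: 235 − 151 = 84.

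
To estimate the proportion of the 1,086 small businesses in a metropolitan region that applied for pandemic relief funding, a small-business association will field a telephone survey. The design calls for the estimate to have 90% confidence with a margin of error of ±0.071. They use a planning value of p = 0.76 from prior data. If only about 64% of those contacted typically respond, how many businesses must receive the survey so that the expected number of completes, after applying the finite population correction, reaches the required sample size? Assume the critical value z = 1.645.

141

Completed interviews needed (unadjusted): n₀ = 1.645² × 0.1824 / 0.071² ≈ 97.91 → 98.
FPC for N = 1,086: n = 98 / (1 + 97/1086) = 98 / 1.0893 ≈ 89.96 → 90.
At a 64% response rate, contacts needed = 90 / 0.64 ≈ 140.62 → 141.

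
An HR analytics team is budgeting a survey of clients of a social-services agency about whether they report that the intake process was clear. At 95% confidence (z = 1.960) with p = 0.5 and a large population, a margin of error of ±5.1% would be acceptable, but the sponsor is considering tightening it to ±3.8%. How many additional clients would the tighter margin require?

296

At ±5.1%: n = 1.960² × 0.2500 / 0.051² ≈ 369.24 → 370.
At ±3.8%: n = 1.960² × 0.2500 / 0.038² ≈ 665.10 → 666.
Additional respondents: 666 − 370 = 296.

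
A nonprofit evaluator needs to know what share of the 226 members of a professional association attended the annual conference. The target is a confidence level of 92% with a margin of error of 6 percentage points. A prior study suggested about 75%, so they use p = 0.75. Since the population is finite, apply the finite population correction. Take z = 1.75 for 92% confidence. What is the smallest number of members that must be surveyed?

94

Unadjusted: n₀ = 1.75² × 0.75 × 0.25 / 0.060² ≈ 159.51, so n₀ = 160.
Finite population correction with N = 226: n = n₀ / (1 + (n₀−1)/N) = 160 / (1 + 159/226) = 160 / 1.7035 ≈ 93.92.
Rounding up, n = 94.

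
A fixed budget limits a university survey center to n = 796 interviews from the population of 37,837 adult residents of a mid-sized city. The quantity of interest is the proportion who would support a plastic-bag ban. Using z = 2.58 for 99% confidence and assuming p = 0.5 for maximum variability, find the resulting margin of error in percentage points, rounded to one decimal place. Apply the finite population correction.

Finite-population factor: (N−n)/(N−1) = (37837−796)/(37837−1) = 0.9790.
SE(p̂) = √[p(1−p)/n · (N−n)/(N−1)] = √[0.2500/796 × 0.9790] = 0.01753.
E = z × SE = 2.58 × 0.01753 = 0.04524 ≈ 4.5 percentage points.

4.5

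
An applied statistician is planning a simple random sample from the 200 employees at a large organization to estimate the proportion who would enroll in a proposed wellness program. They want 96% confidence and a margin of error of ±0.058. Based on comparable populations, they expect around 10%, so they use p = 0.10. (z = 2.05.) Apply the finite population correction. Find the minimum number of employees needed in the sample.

Unadjusted: n₀ = 2.05² × 0.10 × 0.90 / 0.058² ≈ 112.43, so n₀ = 113.
Finite population correction with N = 200: n = n₀ / (1 + (n₀−1)/N) = 113 / (1 + 112/200) = 113 / 1.5600 ≈ 72.44.
Rounding up, n = 73.

73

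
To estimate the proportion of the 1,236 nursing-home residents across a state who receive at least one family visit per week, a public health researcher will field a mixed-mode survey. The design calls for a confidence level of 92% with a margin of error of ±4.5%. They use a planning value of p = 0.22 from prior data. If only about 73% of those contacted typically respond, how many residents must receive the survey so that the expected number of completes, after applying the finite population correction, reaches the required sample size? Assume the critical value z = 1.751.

295

Completed interviews needed (unadjusted): n₀ = 1.751² × 0.1716 / 0.045² ≈ 259.82 → 260.
FPC for N = 1,236: n = 260 / (1 + 259/1236) = 260 / 1.2095 ≈ 214.96 → 215.
At a 73% response rate, contacts needed = 215 / 0.73 ≈ 294.52 → 295.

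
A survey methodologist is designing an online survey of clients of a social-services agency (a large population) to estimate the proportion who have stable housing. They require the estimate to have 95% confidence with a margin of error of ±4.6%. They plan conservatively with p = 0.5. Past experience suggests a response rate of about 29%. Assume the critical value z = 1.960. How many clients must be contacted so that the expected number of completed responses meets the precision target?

Completed interviews needed: n₀ = 1.960² × 0.2500 / 0.046² ≈ 453.88 → 454.
At a 29% response rate, contacts needed = 454 / 0.29 ≈ 1565.52 → 1566.

1566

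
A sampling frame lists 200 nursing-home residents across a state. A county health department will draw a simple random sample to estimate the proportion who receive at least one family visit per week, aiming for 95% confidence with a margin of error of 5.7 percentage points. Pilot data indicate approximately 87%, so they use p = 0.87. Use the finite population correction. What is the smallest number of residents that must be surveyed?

For 95% confidence, z = 1.96.
Unadjusted: n₀ = 1.96² × 0.87 × 0.13 / 0.057² ≈ 133.73, so n₀ = 134.
Finite population correction with N = 200: n = n₀ / (1 + (n₀−1)/N) = 134 / (1 + 133/200) = 134 / 1.6650 ≈ 80.48.
Rounding up, n = 81.

81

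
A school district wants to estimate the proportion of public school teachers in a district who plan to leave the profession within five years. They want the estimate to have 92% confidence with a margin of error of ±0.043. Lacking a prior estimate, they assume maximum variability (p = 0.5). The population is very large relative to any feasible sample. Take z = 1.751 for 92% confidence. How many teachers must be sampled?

415

With p = 0.5, p(1−p) = 0.25.
n = z²·p(1−p)/E² = 1.751² × 0.2500 / 0.043² = 3.0660 × 0.2500 / 0.001849 ≈ 414.55.
Rounding up gives n = 415.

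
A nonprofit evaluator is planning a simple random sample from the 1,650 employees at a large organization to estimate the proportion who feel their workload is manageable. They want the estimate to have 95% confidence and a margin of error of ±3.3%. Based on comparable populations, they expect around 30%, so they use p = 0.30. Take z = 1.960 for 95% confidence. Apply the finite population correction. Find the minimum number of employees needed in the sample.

Unadjusted: n₀ = 1.960² × 0.30 × 0.70 / 0.033² ≈ 740.80, so n₀ = 741.
Finite population correction with N = 1,650: n = n₀ / (1 + (n₀−1)/N) = 741 / (1 + 740/1650) = 741 / 1.4485 ≈ 511.57.
Rounding up, n = 512.

512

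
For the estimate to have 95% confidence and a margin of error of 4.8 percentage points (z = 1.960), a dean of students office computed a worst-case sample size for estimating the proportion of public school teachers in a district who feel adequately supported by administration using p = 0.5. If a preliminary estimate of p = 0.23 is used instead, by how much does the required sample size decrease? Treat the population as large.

Conservative (p = 0.5): n = 1.960² × 0.25 / 0.048² ≈ 416.84 → 417.
Using p = 0.23: p(1−p) = 0.1771, so n = 1.960² × 0.1771 / 0.048² ≈ 295.29 → 296.
Reduction: 417 − 296 = 121.

121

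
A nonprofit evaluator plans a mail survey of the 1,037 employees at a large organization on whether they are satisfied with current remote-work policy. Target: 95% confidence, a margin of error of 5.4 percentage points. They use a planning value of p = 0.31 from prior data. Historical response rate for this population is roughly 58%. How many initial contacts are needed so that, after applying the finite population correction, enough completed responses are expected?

For 95% confidence, z = 1.96.
Completed interviews needed (unadjusted): n₀ = 1.96² × 0.2139 / 0.054² ≈ 281.80 → 282.
FPC for N = 1,037: n = 282 / (1 + 281/1037) = 282 / 1.2710 ≈ 221.88 → 222.
At a 58% response rate, contacts needed = 222 / 0.58 ≈ 382.76 → 383.

383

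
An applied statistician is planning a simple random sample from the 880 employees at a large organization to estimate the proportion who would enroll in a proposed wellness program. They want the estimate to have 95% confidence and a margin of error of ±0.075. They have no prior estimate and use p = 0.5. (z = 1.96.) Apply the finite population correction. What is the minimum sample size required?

Unadjusted: n₀ = 1.96² × 0.50 × 0.50 / 0.075² ≈ 170.74, so n₀ = 171.
Finite population correction with N = 880: n = n₀ / (1 + (n₀−1)/N) = 171 / (1 + 170/880) = 171 / 1.1932 ≈ 143.31.
Rounding up, n = 144.

144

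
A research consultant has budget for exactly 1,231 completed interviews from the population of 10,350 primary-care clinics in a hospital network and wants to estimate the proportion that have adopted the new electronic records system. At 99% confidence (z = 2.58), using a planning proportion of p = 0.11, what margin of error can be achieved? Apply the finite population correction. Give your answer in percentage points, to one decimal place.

2.2

Finite-population factor: (N−n)/(N−1) = (10350−1231)/(10350−1) = 0.8811.
SE(p̂) = √[p(1−p)/n · (N−n)/(N−1)] = √[0.0979/1231 × 0.8811] = 0.00837.
E = z × SE = 2.58 × 0.00837 = 0.02160 ≈ 2.2 percentage points.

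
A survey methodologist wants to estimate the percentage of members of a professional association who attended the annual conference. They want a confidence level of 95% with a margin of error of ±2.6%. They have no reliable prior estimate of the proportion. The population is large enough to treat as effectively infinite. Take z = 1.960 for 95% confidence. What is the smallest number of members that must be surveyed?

With no prior estimate, use p = 0.5, giving p(1−p) = 0.25.
n = z²·p(1−p)/E² = 1.960² × 0.2500 / 0.026² = 3.8416 × 0.2500 / 0.000676 ≈ 1420.71.
Rounding up gives n = 1421.

1421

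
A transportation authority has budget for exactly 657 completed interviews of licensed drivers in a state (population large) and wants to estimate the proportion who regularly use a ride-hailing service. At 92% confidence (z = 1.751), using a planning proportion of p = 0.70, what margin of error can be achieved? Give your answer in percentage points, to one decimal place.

3.1

SE(p̂) = √[p(1−p)/n] = √[0.2100/657] = 0.01788.
E = z × SE = 1.751 × 0.01788 = 0.03130, or 3.1 percentage points.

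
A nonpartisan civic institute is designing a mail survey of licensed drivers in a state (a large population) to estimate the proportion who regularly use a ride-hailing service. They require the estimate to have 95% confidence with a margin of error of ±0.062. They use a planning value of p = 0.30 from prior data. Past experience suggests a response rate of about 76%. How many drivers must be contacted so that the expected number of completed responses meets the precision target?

277

For 95% confidence, z = 1.960.
Completed interviews needed: n₀ = 1.960² × 0.2100 / 0.062² ≈ 209.87 → 210.
At a 76% response rate, contacts needed = 210 / 0.76 ≈ 276.32 → 277.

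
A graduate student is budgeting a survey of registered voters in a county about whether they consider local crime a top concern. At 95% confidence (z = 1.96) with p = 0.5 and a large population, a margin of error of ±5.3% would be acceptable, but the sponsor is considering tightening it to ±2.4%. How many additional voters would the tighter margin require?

At ±5.3%: n = 1.96² × 0.2500 / 0.053² ≈ 341.90 → 342.
At ±2.4%: n = 1.96² × 0.2500 / 0.024² ≈ 1667.36 → 1668.
Additional respondents: 1668 − 342 = 1326.

1326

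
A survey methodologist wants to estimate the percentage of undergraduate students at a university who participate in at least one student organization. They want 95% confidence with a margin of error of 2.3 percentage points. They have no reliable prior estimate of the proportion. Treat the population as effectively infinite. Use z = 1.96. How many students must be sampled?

1816

With no prior estimate, use p = 0.5, giving p(1−p) = 0.25.
n = z²·p(1−p)/E² = 1.96² × 0.2500 / 0.023² = 3.8416 × 0.2500 / 0.000529 ≈ 1815.50.
Rounding up gives n = 1816.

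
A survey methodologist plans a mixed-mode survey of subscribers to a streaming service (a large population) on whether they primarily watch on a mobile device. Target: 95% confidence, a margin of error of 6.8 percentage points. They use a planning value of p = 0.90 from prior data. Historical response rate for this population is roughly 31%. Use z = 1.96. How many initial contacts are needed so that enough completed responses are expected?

Completed interviews needed: n₀ = 1.96² × 0.0900 / 0.068² ≈ 74.77 → 75.
At a 31% response rate, contacts needed = 75 / 0.31 ≈ 241.94 → 242.

242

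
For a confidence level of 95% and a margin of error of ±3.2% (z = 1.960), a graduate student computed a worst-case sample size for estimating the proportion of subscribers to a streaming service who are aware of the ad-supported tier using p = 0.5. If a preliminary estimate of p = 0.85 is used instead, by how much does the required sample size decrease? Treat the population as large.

459

Conservative (p = 0.5): n = 1.960² × 0.25 / 0.032² ≈ 937.89 → 938.
Using p = 0.85: p(1−p) = 0.1275, so n = 1.960² × 0.1275 / 0.032² ≈ 478.32 → 479.
Reduction: 938 − 479 = 459.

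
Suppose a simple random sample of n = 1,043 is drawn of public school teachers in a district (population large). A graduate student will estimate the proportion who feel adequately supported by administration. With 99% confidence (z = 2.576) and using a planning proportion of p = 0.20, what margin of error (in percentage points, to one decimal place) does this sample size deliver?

3.2

SE(p̂) = √[p(1−p)/n] = √[0.1600/1043] = 0.01239.
E = z × SE = 2.576 × 0.01239 = 0.03191, or 3.2 percentage points.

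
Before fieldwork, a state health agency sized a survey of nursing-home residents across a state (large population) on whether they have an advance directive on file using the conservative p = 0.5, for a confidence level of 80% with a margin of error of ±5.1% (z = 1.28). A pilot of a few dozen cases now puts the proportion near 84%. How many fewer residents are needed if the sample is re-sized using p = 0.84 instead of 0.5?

Conservative (p = 0.5): n = 1.28² × 0.25 / 0.051² ≈ 157.48 → 158.
Using p = 0.84: p(1−p) = 0.1344, so n = 1.28² × 0.1344 / 0.051² ≈ 84.66 → 85.
Reduction: 158 − 85 = 73.

73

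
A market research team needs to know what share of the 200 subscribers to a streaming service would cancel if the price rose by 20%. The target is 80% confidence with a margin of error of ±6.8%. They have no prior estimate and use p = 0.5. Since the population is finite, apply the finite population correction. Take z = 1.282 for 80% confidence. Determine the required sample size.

Unadjusted: n₀ = 1.282² × 0.50 × 0.50 / 0.068² ≈ 88.86, so n₀ = 89.
Finite population correction with N = 200: n = n₀ / (1 + (n₀−1)/N) = 89 / (1 + 88/200) = 89 / 1.4400 ≈ 61.81.
Rounding up, n = 62.

62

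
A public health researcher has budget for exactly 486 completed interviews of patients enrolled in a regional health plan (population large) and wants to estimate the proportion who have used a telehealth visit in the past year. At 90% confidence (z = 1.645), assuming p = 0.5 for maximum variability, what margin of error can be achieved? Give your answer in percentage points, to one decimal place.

3.7

SE(p̂) = √[p(1−p)/n] = √[0.2500/486] = 0.02268.
E = z × SE = 1.645 × 0.02268 = 0.03731, or 3.7 percentage points.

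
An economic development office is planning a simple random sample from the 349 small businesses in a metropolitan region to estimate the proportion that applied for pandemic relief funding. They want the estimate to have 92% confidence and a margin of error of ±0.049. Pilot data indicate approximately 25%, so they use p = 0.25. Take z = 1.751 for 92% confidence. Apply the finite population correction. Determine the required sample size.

Unadjusted: n₀ = 1.751² × 0.25 × 0.75 / 0.049² ≈ 239.43, so n₀ = 240.
Finite population correction with N = 349: n = n₀ / (1 + (n₀−1)/N) = 240 / (1 + 239/349) = 240 / 1.6848 ≈ 142.45.
Rounding up, n = 143.

143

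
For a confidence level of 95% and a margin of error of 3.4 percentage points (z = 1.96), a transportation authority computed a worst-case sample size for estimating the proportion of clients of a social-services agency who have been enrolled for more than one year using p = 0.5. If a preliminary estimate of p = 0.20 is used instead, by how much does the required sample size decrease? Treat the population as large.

Conservative (p = 0.5): n = 1.96² × 0.25 / 0.034² ≈ 830.80 → 831.
Using p = 0.20: p(1−p) = 0.1600, so n = 1.96² × 0.1600 / 0.034² ≈ 531.71 → 532.
Reduction: 831 − 532 = 299.

299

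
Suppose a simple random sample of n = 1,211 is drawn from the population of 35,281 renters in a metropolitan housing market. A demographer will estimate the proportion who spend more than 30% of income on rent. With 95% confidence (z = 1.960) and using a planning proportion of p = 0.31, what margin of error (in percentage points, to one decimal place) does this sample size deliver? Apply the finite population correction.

Finite-population factor: (N−n)/(N−1) = (35281−1211)/(35281−1) = 0.9657.
SE(p̂) = √[p(1−p)/n · (N−n)/(N−1)] = √[0.2139/1211 × 0.9657] = 0.01306.
E = z × SE = 1.960 × 0.01306 = 0.02560 ≈ 2.6 percentage points.

2.6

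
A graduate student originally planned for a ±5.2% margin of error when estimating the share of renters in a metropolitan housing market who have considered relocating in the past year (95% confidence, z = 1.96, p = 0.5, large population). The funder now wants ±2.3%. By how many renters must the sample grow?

At ±5.2%: n = 1.96² × 0.2500 / 0.052² ≈ 355.18 → 356.
At ±2.3%: n = 1.96² × 0.2500 / 0.023² ≈ 1815.50 → 1816.
Additional respondents: 1816 − 356 = 1460.

1460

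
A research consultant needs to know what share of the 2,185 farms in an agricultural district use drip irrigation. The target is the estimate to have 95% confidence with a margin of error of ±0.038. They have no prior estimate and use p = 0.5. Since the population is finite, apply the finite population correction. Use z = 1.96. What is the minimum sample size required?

511

Unadjusted: n₀ = 1.96² × 0.50 × 0.50 / 0.038² ≈ 665.10, so n₀ = 666.
Finite population correction with N = 2,185: n = n₀ / (1 + (n₀−1)/N) = 666 / (1 + 665/2185) = 666 / 1.3043 ≈ 510.60.
Rounding up, n = 511.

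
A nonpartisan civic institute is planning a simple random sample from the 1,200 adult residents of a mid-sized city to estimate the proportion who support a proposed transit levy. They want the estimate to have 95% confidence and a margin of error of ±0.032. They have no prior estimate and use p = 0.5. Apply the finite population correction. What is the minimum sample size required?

527

For 95% confidence, z = 1.960.
Unadjusted: n₀ = 1.960² × 0.50 × 0.50 / 0.032² ≈ 937.89, so n₀ = 938.
Finite population correction with N = 1,200: n = n₀ / (1 + (n₀−1)/N) = 938 / (1 + 937/1200) = 938 / 1.7808 ≈ 526.72.
Rounding up, n = 527.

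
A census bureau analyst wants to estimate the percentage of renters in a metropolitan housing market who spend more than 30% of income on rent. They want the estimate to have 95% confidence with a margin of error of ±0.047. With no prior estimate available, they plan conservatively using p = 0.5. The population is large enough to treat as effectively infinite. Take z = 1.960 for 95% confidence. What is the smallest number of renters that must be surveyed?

435

With p = 0.5, p(1−p) = 0.25.
n = z²·p(1−p)/E² = 1.960² × 0.2500 / 0.047² = 3.8416 × 0.2500 / 0.002209 ≈ 434.77.
Rounding up gives n = 435.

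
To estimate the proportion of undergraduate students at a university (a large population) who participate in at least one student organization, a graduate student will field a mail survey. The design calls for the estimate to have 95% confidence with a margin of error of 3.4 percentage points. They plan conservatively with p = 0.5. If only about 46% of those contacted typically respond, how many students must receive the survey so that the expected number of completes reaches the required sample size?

For 95% confidence, z = 1.96.
Completed interviews needed: n₀ = 1.96² × 0.2500 / 0.034² ≈ 830.80 → 831.
At a 46% response rate, contacts needed = 831 / 0.46 ≈ 1806.52 → 1807.

1807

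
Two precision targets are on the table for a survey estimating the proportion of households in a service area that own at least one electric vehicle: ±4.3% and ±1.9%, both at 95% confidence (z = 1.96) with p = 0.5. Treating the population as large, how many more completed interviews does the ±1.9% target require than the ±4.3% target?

At ±4.3%: n = 1.96² × 0.2500 / 0.043² ≈ 519.42 → 520.
At ±1.9%: n = 1.96² × 0.2500 / 0.019² ≈ 2660.39 → 2661.
Additional respondents: 2661 − 520 = 2141.

2141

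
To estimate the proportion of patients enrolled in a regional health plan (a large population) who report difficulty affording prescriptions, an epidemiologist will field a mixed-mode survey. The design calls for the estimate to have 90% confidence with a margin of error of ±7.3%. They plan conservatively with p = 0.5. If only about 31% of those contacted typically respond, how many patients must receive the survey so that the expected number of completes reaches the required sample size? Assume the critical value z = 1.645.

Completed interviews needed: n₀ = 1.645² × 0.2500 / 0.073² ≈ 126.95 → 127.
At a 31% response rate, contacts needed = 127 / 0.31 ≈ 409.68 → 410.

410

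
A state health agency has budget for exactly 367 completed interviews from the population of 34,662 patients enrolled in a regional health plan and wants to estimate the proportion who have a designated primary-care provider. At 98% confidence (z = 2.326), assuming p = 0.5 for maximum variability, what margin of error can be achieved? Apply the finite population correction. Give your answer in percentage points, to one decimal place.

6.0

Finite-population factor: (N−n)/(N−1) = (34662−367)/(34662−1) = 0.9894.
SE(p̂) = √[p(1−p)/n · (N−n)/(N−1)] = √[0.2500/367 × 0.9894] = 0.02596.
E = z × SE = 2.326 × 0.02596 = 0.06039 ≈ 6.0 percentage points.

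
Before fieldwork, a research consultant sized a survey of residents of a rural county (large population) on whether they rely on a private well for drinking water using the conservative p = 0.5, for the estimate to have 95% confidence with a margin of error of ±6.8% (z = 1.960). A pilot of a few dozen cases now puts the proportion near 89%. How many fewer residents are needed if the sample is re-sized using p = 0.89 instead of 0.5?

126

Conservative (p = 0.5): n = 1.960² × 0.25 / 0.068² ≈ 207.70 → 208.
Using p = 0.89: p(1−p) = 0.0979, so n = 1.960² × 0.0979 / 0.068² ≈ 81.33 → 82.
Reduction: 208 − 82 = 126.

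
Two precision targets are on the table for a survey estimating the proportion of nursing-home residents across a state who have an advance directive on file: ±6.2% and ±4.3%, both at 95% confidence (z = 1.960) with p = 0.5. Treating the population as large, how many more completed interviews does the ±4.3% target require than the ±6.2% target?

At ±6.2%: n = 1.960² × 0.2500 / 0.062² ≈ 249.84 → 250.
At ±4.3%: n = 1.960² × 0.2500 / 0.043² ≈ 519.42 → 520.
Additional respondents: 520 − 250 = 270.

270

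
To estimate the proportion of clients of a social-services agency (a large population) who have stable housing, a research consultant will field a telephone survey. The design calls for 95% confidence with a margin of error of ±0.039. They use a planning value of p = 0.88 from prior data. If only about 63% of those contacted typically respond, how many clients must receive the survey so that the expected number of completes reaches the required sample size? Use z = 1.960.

Completed interviews needed: n₀ = 1.960² × 0.1056 / 0.039² ≈ 266.71 → 267.
At a 63% response rate, contacts needed = 267 / 0.63 ≈ 423.81 → 424.

424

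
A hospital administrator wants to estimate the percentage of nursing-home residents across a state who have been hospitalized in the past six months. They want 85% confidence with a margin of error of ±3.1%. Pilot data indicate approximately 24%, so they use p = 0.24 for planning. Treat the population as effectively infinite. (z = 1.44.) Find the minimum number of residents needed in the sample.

394

With p = 0.24, p(1−p) = 0.1824.
n = z²·p(1−p)/E² = 1.44² × 0.1824 / 0.031² = 2.0736 × 0.1824 / 0.000961 ≈ 393.57.
Rounding up gives n = 394.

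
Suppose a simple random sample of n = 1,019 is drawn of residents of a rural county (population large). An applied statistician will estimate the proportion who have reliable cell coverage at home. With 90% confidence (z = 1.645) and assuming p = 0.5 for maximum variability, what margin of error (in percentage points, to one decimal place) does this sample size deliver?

SE(p̂) = √[p(1−p)/n] = √[0.2500/1019] = 0.01566.
E = z × SE = 1.645 × 0.01566 = 0.02577, or 2.6 percentage points.

2.6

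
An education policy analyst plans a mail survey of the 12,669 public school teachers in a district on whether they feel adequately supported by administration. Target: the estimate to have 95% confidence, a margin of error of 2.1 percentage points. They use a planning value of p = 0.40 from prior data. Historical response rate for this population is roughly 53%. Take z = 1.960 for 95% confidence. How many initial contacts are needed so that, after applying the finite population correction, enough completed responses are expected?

3387

Completed interviews needed (unadjusted): n₀ = 1.960² × 0.2400 / 0.021² ≈ 2090.67 → 2091.
FPC for N = 12,669: n = 2091 / (1 + 2090/12669) = 2091 / 1.1650 ≈ 1794.90 → 1795.
At a 53% response rate, contacts needed = 1795 / 0.53 ≈ 3386.79 → 3387.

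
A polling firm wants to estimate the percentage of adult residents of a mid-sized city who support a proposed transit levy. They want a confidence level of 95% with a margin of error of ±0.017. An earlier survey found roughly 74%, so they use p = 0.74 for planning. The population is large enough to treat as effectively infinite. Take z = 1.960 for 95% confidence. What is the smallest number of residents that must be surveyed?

2558

With p = 0.74, p(1−p) = 0.1924.
n = z²·p(1−p)/E² = 1.960² × 0.1924 / 0.017² = 3.8416 × 0.1924 / 0.000289 ≈ 2557.52.
Rounding up gives n = 2558.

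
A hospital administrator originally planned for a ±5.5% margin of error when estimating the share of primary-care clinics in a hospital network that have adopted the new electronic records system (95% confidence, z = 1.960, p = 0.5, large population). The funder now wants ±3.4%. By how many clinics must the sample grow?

513

At ±5.5%: n = 1.960² × 0.2500 / 0.055² ≈ 317.49 → 318.
At ±3.4%: n = 1.960² × 0.2500 / 0.034² ≈ 830.80 → 831.
Additional respondents: 831 − 318 = 513.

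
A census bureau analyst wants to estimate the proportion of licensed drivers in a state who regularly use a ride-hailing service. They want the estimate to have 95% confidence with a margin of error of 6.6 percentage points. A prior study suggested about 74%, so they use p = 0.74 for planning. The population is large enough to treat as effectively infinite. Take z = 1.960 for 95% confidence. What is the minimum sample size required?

With p = 0.74, p(1−p) = 0.1924.
n = z²·p(1−p)/E² = 1.960² × 0.1924 / 0.066² = 3.8416 × 0.1924 / 0.004356 ≈ 169.68.
Rounding up gives n = 170.

170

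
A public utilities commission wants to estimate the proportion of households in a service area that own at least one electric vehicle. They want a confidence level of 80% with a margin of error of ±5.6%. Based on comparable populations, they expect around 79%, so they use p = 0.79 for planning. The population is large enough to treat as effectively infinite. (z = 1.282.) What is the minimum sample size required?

87

With p = 0.79, p(1−p) = 0.1659.
n = z²·p(1−p)/E² = 1.282² × 0.1659 / 0.056² = 1.6435 × 0.1659 / 0.003136 ≈ 86.95.
Rounding up gives n = 87.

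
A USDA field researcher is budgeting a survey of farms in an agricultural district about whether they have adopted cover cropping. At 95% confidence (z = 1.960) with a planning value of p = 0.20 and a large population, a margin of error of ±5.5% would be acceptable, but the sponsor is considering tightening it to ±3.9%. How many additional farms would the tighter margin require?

At ±5.5%: n = 1.960² × 0.1600 / 0.055² ≈ 203.19 → 204.
At ±3.9%: n = 1.960² × 0.1600 / 0.039² ≈ 404.11 → 405.
Additional respondents: 405 − 204 = 201.

201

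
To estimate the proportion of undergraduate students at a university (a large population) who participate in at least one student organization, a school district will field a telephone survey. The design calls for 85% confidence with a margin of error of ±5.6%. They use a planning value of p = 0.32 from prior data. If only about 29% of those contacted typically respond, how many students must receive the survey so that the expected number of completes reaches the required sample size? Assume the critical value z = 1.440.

Completed interviews needed: n₀ = 1.440² × 0.2176 / 0.056² ≈ 143.88 → 144.
At a 29% response rate, contacts needed = 144 / 0.29 ≈ 496.55 → 497.

497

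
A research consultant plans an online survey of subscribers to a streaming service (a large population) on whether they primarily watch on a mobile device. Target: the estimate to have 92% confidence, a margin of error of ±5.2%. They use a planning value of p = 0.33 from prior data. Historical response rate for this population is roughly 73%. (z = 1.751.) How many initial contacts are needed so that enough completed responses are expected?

Completed interviews needed: n₀ = 1.751² × 0.2211 / 0.052² ≈ 250.70 → 251.
At a 73% response rate, contacts needed = 251 / 0.73 ≈ 343.84 → 344.

344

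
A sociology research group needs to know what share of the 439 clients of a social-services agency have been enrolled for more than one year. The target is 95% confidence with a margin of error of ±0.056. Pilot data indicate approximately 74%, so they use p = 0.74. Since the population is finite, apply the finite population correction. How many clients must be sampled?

For 95% confidence, z = 1.96.
Unadjusted: n₀ = 1.96² × 0.74 × 0.26 / 0.056² ≈ 235.69, so n₀ = 236.
Finite population correction with N = 439: n = n₀ / (1 + (n₀−1)/N) = 236 / (1 + 235/439) = 236 / 1.5353 ≈ 153.72.
Rounding up, n = 154.

154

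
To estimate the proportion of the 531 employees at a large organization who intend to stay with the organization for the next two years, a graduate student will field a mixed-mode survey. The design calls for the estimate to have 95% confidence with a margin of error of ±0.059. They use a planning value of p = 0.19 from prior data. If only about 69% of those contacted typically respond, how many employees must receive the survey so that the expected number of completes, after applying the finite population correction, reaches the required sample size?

For 95% confidence, z = 1.96.
Completed interviews needed (unadjusted): n₀ = 1.96² × 0.1539 / 0.059² ≈ 169.84 → 170.
FPC for N = 531: n = 170 / (1 + 169/531) = 170 / 1.3183 ≈ 128.96 → 129.
At a 69% response rate, contacts needed = 129 / 0.69 ≈ 186.96 → 187.

187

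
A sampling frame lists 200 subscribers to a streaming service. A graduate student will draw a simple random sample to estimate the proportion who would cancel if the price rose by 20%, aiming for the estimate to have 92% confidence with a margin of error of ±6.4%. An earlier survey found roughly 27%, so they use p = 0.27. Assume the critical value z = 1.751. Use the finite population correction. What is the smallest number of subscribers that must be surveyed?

Unadjusted: n₀ = 1.751² × 0.27 × 0.73 / 0.064² ≈ 147.54, so n₀ = 148.
Finite population correction with N = 200: n = n₀ / (1 + (n₀−1)/N) = 148 / (1 + 147/200) = 148 / 1.7350 ≈ 85.30.
Rounding up, n = 86.

86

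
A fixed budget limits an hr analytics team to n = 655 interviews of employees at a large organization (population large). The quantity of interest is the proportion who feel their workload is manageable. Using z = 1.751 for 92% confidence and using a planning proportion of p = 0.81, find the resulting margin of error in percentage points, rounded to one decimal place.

SE(p̂) = √[p(1−p)/n] = √[0.1539/655] = 0.01533.
E = z × SE = 1.751 × 0.01533 = 0.02684, or 2.7 percentage points.

2.7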